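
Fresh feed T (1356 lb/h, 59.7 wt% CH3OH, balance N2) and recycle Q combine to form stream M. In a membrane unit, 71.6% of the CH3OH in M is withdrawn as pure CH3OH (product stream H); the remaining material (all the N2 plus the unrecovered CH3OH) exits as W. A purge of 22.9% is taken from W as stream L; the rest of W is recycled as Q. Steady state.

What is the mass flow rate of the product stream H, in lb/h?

742.1 lb/h

CH3OH in M: m_A = 1356×0.597 + (1−0.229)·(1−0.716)·m_A, so m_A = 809.53/0.7810 = 1036.5 lb/h.
Product H = 0.716×1036.5 = 742.12 lb/h.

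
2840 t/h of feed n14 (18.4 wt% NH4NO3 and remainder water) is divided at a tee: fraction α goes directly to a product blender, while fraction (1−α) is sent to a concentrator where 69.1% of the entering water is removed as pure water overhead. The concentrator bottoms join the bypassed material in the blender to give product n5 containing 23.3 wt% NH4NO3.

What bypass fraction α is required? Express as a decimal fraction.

All 2840×0.184 = 522.56 t/h of NH4NO3 reaches n5, so n5 = 522.56/0.233 = 2242.7 t/h and vapour = 597.25 t/h.
The evaporator receives (1−α)·2840 of feed at 0.816 water and removes 0.691 of that water:
0.691×0.816×(1−α)×2840 = 597.25
(1−α) = 597.25/1601.4 = 0.3730;  α = 0.6270.

0.627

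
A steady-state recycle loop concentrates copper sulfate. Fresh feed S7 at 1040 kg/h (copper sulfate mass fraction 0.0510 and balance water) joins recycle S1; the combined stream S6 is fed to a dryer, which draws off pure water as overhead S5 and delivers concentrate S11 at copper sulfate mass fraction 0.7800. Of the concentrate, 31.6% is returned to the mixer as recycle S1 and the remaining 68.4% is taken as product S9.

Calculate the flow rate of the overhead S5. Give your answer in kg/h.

Overall copper sulfate balance (none leaves overhead): copper sulfate in fresh feed = copper sulfate in product, i.e. 1040×0.051 = (1−0.316)·S11·0.780.
S11 = 53.04/(0.780×0.684) = 99.415 kg/h.
Recycle S1 = 0.316×99.415 = 31.415 kg/h.
Combined feed S6 = 1040 + 31.415 = 1071.4 kg/h.
Overhead S5 = S6 − S11 = 1071.4 − 99.415 = 972 kg/h.

972 kg/h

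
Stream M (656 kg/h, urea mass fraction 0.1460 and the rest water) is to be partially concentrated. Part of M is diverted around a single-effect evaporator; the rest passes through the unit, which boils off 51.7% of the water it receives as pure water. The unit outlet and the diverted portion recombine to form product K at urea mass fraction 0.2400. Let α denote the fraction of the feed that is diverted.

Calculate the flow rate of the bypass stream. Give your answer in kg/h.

74.07 kg/h

All 656×0.146 = 95.776 kg/h of urea reaches K, so K = 95.776/0.240 = 399.07 kg/h and vapour = 256.93 kg/h.
The evaporator receives (1−α)·656 of feed at 0.854 water and removes 0.517 of that water:
0.517×0.854×(1−α)×656 = 256.93
(1−α) = 256.93/289.64 = 0.8871;  α = 0.1129.
Bypass flow = 0.1129×656 = 74.068 kg/h.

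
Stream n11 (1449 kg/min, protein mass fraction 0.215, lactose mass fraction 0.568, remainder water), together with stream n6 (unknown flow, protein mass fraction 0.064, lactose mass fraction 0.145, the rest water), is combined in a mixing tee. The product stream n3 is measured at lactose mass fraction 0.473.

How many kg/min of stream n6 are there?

Let n6 be the unknown flow. Total out = 1449 + n6.
lactose balance: 823.03 + 0.145·n6 = 0.473·(1449 + n6)
(0.145 − 0.473)·n6 = 0.473×1449 − 823.03 = -137.65
n6 = -137.65 / -0.328 = 419.68 kg/min

419.7 kg/min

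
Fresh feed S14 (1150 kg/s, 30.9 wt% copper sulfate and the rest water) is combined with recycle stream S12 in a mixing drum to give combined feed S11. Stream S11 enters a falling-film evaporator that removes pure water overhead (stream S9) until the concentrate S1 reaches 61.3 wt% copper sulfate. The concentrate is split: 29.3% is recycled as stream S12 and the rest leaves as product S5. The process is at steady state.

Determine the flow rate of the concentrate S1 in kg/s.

819.9 kg/s

Overall copper sulfate balance (none leaves overhead): copper sulfate in fresh feed = copper sulfate in product, i.e. 1150×0.309 = (1−0.293)·S1·0.613.
S1 = 355.35/(0.613×0.707) = 819.93 kg/s.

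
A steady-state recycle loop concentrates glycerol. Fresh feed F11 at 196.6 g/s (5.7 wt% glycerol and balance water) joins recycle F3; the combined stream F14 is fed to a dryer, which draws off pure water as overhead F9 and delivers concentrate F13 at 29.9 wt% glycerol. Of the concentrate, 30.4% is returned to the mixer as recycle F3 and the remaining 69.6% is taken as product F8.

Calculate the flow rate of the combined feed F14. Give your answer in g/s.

213 g/s

Overall glycerol balance (none leaves overhead): glycerol in fresh feed = glycerol in product, i.e. 196.6×0.057 = (1−0.304)·F13·0.299.
F13 = 11.206/(0.299×0.696) = 53.849 g/s.
Recycle F3 = 0.304×53.849 = 16.37 g/s.
Combined feed F14 = 196.6 + 16.37 = 212.97 g/s.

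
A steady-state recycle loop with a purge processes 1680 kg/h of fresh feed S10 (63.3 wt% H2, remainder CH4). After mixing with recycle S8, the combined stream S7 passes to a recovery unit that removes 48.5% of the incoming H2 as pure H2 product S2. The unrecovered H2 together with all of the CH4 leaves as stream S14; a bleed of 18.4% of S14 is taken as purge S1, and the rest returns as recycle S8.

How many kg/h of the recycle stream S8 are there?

3505 kg/h

CH4 enters only via S10 and leaves only via the purge: 1680×0.367 = 0.184×(CH4 in S14), and the recovery unit passes all CH4, so CH4 in S7 = CH4 in S14 = 3350.9 kg/h.
H2 in S7: m_A = 1680×0.633 + (1−0.184)·(1−0.485)·m_A, so m_A = 1063.4/0.5798 = 1834.3 kg/h.
S14 = (1−0.485)×1834.3 + 3350.9 = 4295.5 kg/h.
Recycle S8 = (1−0.184)×4295.5 = 3505.1 kg/h.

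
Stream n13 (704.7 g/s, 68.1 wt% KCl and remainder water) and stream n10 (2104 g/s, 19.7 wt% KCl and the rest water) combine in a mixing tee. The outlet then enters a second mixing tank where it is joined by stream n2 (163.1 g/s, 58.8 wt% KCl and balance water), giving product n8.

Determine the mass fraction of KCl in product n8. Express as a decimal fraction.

Overall, product flow = 2971.8 g/s.
KCl in = 704.7×0.681 + 2104×0.197 + 163.1×0.588 = 990.29 g/s.
KCl fraction in n8 = 0.3332.

0.3332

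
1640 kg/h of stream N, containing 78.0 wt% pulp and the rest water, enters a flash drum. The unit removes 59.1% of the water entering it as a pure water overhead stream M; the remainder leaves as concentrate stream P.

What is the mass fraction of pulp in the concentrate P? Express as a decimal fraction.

pulp is not removed: 1640×0.780 = 1279.2 kg/h of pulp enters P.
water entering = 1640×0.220 = 360.8 kg/h; overhead removed = 0.591×360.8 = 213.23 kg/h.
Concentrate = 1640 − 213.23 = 1426.8 kg/h.
Mass fraction = 1279.2/1426.8 = 0.897.

0.897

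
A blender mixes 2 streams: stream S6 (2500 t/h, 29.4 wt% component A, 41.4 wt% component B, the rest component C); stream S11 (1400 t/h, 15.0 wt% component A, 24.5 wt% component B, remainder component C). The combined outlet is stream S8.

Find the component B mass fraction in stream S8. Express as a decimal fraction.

0.3533

Total flow out = 2500 + 1400 = 3900 t/h.
component B in = 2500×0.414 + 1400×0.245 = 1378 t/h.
component B mass fraction in S8 = 1378/3900 = 0.3533.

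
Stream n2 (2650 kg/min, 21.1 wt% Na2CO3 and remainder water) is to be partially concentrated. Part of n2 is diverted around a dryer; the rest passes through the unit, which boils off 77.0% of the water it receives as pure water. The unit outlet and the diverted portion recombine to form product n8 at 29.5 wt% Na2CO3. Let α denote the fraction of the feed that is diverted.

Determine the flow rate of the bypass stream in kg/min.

1408 kg/min

All 2650×0.211 = 559.15 kg/min of Na2CO3 reaches n8, so n8 = 559.15/0.295 = 1895.4 kg/min and vapour = 754.58 kg/min.
The evaporator receives (1−α)·2650 of feed at 0.789 water and removes 0.770 of that water:
0.770×0.789×(1−α)×2650 = 754.58
(1−α) = 754.58/1610 = 0.4687;  α = 0.5313.
Bypass flow = 0.5313×2650 = 1408 kg/min.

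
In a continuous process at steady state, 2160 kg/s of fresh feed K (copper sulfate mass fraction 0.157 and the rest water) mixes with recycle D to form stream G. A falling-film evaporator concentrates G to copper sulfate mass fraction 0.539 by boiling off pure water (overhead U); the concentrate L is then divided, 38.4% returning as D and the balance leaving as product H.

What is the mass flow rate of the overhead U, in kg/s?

1531 kg/s

Overall copper sulfate balance (none leaves overhead): copper sulfate in fresh feed = copper sulfate in product, i.e. 2160×0.157 = (1−0.384)·L·0.539.
L = 339.12/(0.539×0.616) = 1021.4 kg/s.
Recycle D = 0.384×1021.4 = 392.21 kg/s.
Combined feed G = 2160 + 392.21 = 2552.2 kg/s.
Overhead U = G − L = 2552.2 − 1021.4 = 1530.8 kg/s.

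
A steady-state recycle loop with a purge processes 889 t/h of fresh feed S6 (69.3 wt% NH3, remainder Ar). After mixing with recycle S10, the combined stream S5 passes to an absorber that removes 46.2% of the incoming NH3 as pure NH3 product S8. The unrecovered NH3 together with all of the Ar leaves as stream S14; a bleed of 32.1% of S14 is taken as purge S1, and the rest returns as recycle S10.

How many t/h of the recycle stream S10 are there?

931.9 t/h

Ar enters only via S6 and leaves only via the purge: 889×0.307 = 0.321×(Ar in S14), and the absorber passes all Ar, so Ar in S5 = Ar in S14 = 850.23 t/h.
NH3 in S5: m_A = 889×0.693 + (1−0.321)·(1−0.462)·m_A, so m_A = 616.08/0.6347 = 970.66 t/h.
S14 = (1−0.462)×970.66 + 850.23 = 1372.4 t/h.
Recycle S10 = (1−0.321)×1372.4 = 931.89 t/h.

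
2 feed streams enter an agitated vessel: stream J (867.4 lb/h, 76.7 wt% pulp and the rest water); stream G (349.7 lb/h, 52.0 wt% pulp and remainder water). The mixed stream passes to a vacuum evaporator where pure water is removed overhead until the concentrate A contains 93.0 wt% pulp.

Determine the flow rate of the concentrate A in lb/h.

910.9 lb/h

pulp entering = 867.4×0.767 + 349.7×0.520 = 847.14 lb/h.
All pulp reports to A, so A = 847.14/0.930 = 910.9 lb/h.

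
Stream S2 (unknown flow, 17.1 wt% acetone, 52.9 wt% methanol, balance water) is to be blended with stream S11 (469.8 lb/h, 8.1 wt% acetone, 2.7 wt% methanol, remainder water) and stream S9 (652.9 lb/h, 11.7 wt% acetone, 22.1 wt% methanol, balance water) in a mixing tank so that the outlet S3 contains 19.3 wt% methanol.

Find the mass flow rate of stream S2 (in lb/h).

177.7 lb/h

Let S2 be the unknown flow. Total out = 1122.7 + S2.
methanol balance: 156.98 + 0.529·S2 = 0.193·(1122.7 + S2)
(0.529 − 0.193)·S2 = 0.193×1122.7 − 156.98 = 59.706
S2 = 59.706 / 0.336 = 177.7 lb/h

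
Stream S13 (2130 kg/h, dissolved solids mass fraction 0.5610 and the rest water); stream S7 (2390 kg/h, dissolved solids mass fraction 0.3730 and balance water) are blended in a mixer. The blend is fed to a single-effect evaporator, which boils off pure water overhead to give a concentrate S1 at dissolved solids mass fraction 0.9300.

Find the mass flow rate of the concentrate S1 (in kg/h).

dissolved solids entering = 2130×0.561 + 2390×0.373 = 2086.4 kg/h.
All dissolved solids reports to S1, so S1 = 2086.4/0.930 = 2243.4 kg/h.

2243 kg/h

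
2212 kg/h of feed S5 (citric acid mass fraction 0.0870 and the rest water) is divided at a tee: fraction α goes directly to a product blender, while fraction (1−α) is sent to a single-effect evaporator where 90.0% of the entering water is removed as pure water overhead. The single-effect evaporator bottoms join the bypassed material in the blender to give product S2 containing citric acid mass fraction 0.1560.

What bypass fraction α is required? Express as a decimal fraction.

All 2212×0.087 = 192.44 kg/h of citric acid reaches S2, so S2 = 192.44/0.156 = 1233.6 kg/h and vapour = 978.38 kg/h.
The evaporator receives (1−α)·2212 of feed at 0.913 water and removes 0.900 of that water:
0.900×0.913×(1−α)×2212 = 978.38
(1−α) = 978.38/1817.6 = 0.5383;  α = 0.4617.

0.462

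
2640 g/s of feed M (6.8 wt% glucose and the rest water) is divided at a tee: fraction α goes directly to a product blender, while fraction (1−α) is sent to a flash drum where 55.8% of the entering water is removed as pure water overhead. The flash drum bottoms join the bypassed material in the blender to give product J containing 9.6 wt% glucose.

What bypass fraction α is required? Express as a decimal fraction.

All 2640×0.068 = 179.52 g/s of glucose reaches J, so J = 179.52/0.096 = 1870 g/s and vapour = 770 g/s.
The evaporator receives (1−α)·2640 of feed at 0.932 water and removes 0.558 of that water:
0.558×0.932×(1−α)×2640 = 770
(1−α) = 770/1372.9 = 0.5608;  α = 0.4392.

0.439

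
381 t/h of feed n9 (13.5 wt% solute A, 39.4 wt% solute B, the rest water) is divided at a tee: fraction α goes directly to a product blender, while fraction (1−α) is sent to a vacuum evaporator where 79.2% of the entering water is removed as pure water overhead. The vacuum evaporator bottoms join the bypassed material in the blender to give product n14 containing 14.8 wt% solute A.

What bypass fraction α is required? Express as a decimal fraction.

All 381×0.135 = 51.435 t/h of solute A reaches n14, so n14 = 51.435/0.148 = 347.53 t/h and vapour = 33.466 t/h.
The evaporator receives (1−α)·381 of feed at 0.471 water and removes 0.792 of that water:
0.792×0.471×(1−α)×381 = 33.466
(1−α) = 33.466/142.13 = 0.2355;  α = 0.7645.

0.765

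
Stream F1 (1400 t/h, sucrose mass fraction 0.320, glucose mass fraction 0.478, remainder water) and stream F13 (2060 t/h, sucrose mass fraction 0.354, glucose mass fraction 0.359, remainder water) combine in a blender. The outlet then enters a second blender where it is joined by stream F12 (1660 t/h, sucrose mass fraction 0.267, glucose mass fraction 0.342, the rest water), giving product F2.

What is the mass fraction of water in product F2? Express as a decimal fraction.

Overall, product flow = 5120 t/h.
water in = 1400×0.202 + 2060×0.287 + 1660×0.391 = 1523.1 t/h.
water fraction in F2 = 0.297.

0.297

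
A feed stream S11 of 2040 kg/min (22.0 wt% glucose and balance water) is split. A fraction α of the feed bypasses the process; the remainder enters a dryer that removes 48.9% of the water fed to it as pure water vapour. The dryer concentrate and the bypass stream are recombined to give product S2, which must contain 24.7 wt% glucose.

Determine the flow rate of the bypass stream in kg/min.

1455 kg/min

All 2040×0.220 = 448.8 kg/min of glucose reaches S2, so S2 = 448.8/0.247 = 1817 kg/min and vapour = 223 kg/min.
The evaporator receives (1−α)·2040 of feed at 0.780 water and removes 0.489 of that water:
0.489×0.780×(1−α)×2040 = 223
(1−α) = 223/778.1 = 0.2866;  α = 0.7134.
Bypass flow = 0.7134×2040 = 1455.4 kg/min.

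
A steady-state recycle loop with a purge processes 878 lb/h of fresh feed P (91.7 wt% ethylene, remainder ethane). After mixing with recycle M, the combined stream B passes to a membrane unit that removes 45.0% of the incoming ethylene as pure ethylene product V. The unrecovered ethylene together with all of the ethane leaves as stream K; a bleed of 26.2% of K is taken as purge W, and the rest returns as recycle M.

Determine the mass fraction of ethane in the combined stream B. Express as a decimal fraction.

0.170

ethane enters only via P and leaves only via the purge: 878×0.083 = 0.262×(ethane in K), and the membrane unit passes all ethane, so ethane in B = ethane in K = 278.15 lb/h.
ethylene in B: m_A = 878×0.917 + (1−0.262)·(1−0.450)·m_A, so m_A = 805.13/0.5941 = 1355.2 lb/h.
B = 1355.2 + 278.15 = 1633.3 lb/h.
ethane fraction in B = 278.15/1633.3 = 0.170.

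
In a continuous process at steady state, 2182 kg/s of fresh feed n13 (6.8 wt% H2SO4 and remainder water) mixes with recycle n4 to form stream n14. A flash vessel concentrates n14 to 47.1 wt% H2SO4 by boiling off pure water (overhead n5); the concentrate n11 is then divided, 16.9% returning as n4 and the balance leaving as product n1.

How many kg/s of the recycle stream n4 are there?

64.07 kg/s

Overall H2SO4 balance (none leaves overhead): H2SO4 in fresh feed = H2SO4 in product, i.e. 2182×0.068 = (1−0.169)·n11·0.471.
n11 = 148.38/(0.471×0.831) = 379.09 kg/s.
Recycle n4 = 0.169×379.09 = 64.066 kg/s.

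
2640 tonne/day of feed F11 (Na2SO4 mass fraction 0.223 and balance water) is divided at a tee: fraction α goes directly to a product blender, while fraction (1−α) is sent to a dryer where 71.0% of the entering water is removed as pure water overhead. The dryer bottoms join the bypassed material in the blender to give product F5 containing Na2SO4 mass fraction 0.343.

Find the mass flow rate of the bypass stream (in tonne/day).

All 2640×0.223 = 588.72 tonne/day of Na2SO4 reaches F5, so F5 = 588.72/0.343 = 1716.4 tonne/day and vapour = 923.62 tonne/day.
The evaporator receives (1−α)·2640 of feed at 0.777 water and removes 0.710 of that water:
0.710×0.777×(1−α)×2640 = 923.62
(1−α) = 923.62/1456.4 = 0.6342;  α = 0.3658.
Bypass flow = 0.3658×2640 = 965.78 tonne/day.

965.8 tonne/day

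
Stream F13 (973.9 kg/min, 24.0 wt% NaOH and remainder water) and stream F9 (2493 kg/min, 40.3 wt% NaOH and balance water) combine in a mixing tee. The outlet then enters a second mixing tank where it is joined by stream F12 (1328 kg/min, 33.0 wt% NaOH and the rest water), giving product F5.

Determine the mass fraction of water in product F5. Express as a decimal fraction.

0.650

Overall, product flow = 4794.9 kg/min.
water in = 973.9×0.760 + 2493×0.597 + 1328×0.670 = 3118.2 kg/min.
water fraction in F5 = 0.650.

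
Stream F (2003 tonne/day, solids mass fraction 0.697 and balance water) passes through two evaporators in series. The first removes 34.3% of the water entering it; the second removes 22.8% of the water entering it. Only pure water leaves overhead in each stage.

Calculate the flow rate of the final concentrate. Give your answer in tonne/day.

1704 tonne/day

water in feed = 2003×0.303 = 606.91 tonne/day.
After stage 1: water left = (1−0.343)×606.91 = 398.74; stream total = 1794.8 tonne/day.
After stage 2: water left = (1−0.228)×398.74 = 307.83; final concentrate = 1703.9 tonne/day.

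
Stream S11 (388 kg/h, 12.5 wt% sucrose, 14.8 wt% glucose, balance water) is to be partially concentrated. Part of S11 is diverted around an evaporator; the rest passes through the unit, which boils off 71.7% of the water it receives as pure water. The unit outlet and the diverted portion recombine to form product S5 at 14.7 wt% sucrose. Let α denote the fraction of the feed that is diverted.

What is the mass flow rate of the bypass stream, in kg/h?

276.6 kg/h

All 388×0.125 = 48.5 kg/h of sucrose reaches S5, so S5 = 48.5/0.147 = 329.93 kg/h and vapour = 58.068 kg/h.
The evaporator receives (1−α)·388 of feed at 0.727 water and removes 0.717 of that water:
0.717×0.727×(1−α)×388 = 58.068
(1−α) = 58.068/202.25 = 0.2871;  α = 0.7129.
Bypass flow = 0.7129×388 = 276.6 kg/h.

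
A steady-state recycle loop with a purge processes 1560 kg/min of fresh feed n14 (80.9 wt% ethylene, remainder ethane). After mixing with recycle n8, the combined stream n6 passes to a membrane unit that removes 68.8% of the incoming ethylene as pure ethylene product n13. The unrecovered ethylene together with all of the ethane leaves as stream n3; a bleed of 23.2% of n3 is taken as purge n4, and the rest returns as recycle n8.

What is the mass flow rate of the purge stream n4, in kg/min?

ethane enters only via n14 and leaves only via the purge: 1560×0.191 = 0.232×(ethane in n3), and the membrane unit passes all ethane, so ethane in n6 = ethane in n3 = 1284.3 kg/min.
ethylene in n6: m_A = 1560×0.809 + (1−0.232)·(1−0.688)·m_A, so m_A = 1262/0.7604 = 1659.7 kg/min.
n3 = (1−0.688)×1659.7 + 1284.3 = 1802.1 kg/min.
Purge n4 = 0.232×1802.1 = 418.1 kg/min.

418.1 kg/min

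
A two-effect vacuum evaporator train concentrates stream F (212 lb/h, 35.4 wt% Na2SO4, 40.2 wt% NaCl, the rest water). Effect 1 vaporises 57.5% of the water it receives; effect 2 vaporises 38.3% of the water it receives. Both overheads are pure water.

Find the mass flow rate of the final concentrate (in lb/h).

water in feed = 212×0.244 = 51.728 lb/h.
After stage 1: water left = (1−0.575)×51.728 = 21.984; stream total = 182.26 lb/h.
After stage 2: water left = (1−0.383)×21.984 = 13.564; final concentrate = 173.84 lb/h.

173.8 lb/h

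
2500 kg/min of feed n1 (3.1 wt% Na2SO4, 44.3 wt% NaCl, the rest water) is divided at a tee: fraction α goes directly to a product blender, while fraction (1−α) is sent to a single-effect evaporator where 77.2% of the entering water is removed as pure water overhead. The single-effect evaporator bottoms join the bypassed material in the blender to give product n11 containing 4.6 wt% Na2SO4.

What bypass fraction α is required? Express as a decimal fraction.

All 2500×0.031 = 77.5 kg/min of Na2SO4 reaches n11, so n11 = 77.5/0.046 = 1684.8 kg/min and vapour = 815.22 kg/min.
The evaporator receives (1−α)·2500 of feed at 0.526 water and removes 0.772 of that water:
0.772×0.526×(1−α)×2500 = 815.22
(1−α) = 815.22/1015.2 = 0.8030;  α = 0.1970.

0.197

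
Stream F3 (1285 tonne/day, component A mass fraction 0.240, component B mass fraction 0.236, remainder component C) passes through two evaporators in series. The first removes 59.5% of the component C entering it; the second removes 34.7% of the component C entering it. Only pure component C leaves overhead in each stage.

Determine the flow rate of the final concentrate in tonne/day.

component C in feed = 1285×0.524 = 673.34 tonne/day.
After stage 1: component C left = (1−0.595)×673.34 = 272.7; stream total = 884.36 tonne/day.
After stage 2: component C left = (1−0.347)×272.7 = 178.07; final concentrate = 789.73 tonne/day.

789.7 tonne/day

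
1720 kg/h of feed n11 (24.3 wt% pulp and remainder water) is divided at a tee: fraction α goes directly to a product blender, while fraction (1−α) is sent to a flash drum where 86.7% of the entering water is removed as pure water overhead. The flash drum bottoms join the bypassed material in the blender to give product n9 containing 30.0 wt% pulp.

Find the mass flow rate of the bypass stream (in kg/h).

All 1720×0.243 = 417.96 kg/h of pulp reaches n9, so n9 = 417.96/0.300 = 1393.2 kg/h and vapour = 326.8 kg/h.
The evaporator receives (1−α)·1720 of feed at 0.757 water and removes 0.867 of that water:
0.867×0.757×(1−α)×1720 = 326.8
(1−α) = 326.8/1128.9 = 0.2895;  α = 0.7105.
Bypass flow = 0.7105×1720 = 1222.1 kg/h.

1222 kg/h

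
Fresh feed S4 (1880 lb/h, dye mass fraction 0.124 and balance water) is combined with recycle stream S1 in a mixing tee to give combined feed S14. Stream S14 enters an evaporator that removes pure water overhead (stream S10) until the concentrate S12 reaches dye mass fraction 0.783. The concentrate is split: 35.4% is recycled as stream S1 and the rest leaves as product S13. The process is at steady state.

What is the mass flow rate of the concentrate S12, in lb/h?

Overall dye balance (none leaves overhead): dye in fresh feed = dye in product, i.e. 1880×0.124 = (1−0.354)·S12·0.783.
S12 = 233.12/(0.783×0.646) = 460.88 lb/h.

460.9 lb/h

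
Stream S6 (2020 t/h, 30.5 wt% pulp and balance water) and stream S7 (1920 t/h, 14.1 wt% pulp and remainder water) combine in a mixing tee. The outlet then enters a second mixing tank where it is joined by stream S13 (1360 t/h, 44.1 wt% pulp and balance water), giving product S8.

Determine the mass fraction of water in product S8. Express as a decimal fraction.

0.7195

Overall, product flow = 5300 t/h.
water in = 2020×0.695 + 1920×0.859 + 1360×0.559 = 3813.4 t/h.
water fraction in S8 = 0.7195.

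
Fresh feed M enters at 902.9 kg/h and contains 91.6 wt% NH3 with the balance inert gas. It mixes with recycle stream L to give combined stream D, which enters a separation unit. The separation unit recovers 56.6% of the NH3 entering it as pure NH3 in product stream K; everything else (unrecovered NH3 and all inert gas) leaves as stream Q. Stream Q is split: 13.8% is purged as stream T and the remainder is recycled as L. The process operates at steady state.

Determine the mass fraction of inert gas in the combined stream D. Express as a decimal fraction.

inert gas enters only via M and leaves only via the purge: 902.9×0.084 = 0.138×(inert gas in Q), and the separation unit passes all inert gas, so inert gas in D = inert gas in Q = 549.59 kg/h.
NH3 in D: m_A = 902.9×0.916 + (1−0.138)·(1−0.566)·m_A, so m_A = 827.06/0.6259 = 1321.4 kg/h.
D = 1321.4 + 549.59 = 1871 kg/h.
inert gas fraction in D = 549.59/1871 = 0.294.

0.294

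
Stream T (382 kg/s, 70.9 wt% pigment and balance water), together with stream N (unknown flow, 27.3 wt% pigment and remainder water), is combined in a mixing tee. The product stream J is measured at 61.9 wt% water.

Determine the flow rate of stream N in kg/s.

1160 kg/s

Let N be the unknown flow. Total out = 382 + N.
water balance: 111.16 + 0.727·N = 0.619·(382 + N)
(0.727 − 0.619)·N = 0.619×382 − 111.16 = 125.3
N = 125.3 / 0.108 = 1160.1 kg/s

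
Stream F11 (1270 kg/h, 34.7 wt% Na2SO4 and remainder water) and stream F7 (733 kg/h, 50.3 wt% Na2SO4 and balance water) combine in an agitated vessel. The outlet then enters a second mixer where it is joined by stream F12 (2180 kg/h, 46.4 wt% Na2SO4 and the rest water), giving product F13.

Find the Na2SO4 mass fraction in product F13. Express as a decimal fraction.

Overall, product flow = 4183 kg/h.
Na2SO4 in = 1270×0.347 + 733×0.503 + 2180×0.464 = 1820.9 kg/h.
Na2SO4 fraction in F13 = 0.435.

0.435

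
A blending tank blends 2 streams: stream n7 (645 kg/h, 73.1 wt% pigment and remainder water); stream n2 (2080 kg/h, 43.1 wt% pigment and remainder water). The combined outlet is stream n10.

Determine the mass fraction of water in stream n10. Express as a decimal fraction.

0.498

Total flow out = 645 + 2080 = 2725 kg/h.
water in = 645×0.269 + 2080×0.569 = 1357 kg/h.
water mass fraction in n10 = 1357/2725 = 0.498.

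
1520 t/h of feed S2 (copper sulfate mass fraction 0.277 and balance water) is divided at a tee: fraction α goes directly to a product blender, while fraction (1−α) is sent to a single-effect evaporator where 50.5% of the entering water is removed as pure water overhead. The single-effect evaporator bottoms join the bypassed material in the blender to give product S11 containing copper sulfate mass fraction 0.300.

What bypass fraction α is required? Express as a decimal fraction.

0.790

All 1520×0.277 = 421.04 t/h of copper sulfate reaches S11, so S11 = 421.04/0.300 = 1403.5 t/h and vapour = 116.53 t/h.
The evaporator receives (1−α)·1520 of feed at 0.723 water and removes 0.505 of that water:
0.505×0.723×(1−α)×1520 = 116.53
(1−α) = 116.53/554.97 = 0.2100;  α = 0.7900.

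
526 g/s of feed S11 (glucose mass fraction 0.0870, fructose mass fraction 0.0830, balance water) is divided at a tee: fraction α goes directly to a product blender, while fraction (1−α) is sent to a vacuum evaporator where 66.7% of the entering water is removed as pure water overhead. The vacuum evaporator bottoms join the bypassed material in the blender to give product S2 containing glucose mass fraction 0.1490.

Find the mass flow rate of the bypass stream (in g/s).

130.6 g/s

All 526×0.087 = 45.762 g/s of glucose reaches S2, so S2 = 45.762/0.149 = 307.13 g/s and vapour = 218.87 g/s.
The evaporator receives (1−α)·526 of feed at 0.830 water and removes 0.667 of that water:
0.667×0.830×(1−α)×526 = 218.87
(1−α) = 218.87/291.2 = 0.7516;  α = 0.2484.
Bypass flow = 0.2484×526 = 130.64 g/s.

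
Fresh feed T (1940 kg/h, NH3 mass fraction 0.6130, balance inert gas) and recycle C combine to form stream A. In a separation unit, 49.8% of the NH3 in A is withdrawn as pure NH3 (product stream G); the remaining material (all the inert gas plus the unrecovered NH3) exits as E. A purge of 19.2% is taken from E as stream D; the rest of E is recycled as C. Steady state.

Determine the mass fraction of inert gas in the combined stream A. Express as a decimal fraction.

inert gas enters only via T and leaves only via the purge: 1940×0.387 = 0.192×(inert gas in E), and the separation unit passes all inert gas, so inert gas in A = inert gas in E = 3910.3 kg/h.
NH3 in A: m_A = 1940×0.613 + (1−0.192)·(1−0.498)·m_A, so m_A = 1189.2/0.5944 = 2000.8 kg/h.
A = 2000.8 + 3910.3 = 5911.1 kg/h.
inert gas fraction in A = 3910.3/5911.1 = 0.6615.

0.6615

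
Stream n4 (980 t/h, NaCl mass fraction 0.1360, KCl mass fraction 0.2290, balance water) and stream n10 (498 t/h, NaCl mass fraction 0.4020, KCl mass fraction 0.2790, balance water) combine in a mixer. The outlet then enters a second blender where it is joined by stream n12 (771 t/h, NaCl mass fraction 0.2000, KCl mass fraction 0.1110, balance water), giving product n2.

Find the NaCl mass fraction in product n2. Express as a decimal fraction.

Overall, product flow = 2249 t/h.
NaCl in = 980×0.136 + 498×0.402 + 771×0.200 = 487.68 t/h.
NaCl fraction in n2 = 0.2168.

0.2168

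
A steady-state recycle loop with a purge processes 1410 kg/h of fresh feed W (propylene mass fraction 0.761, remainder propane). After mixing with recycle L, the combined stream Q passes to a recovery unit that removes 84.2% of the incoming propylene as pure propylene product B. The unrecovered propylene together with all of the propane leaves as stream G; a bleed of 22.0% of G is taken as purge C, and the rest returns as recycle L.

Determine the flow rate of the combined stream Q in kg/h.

propane enters only via W and leaves only via the purge: 1410×0.239 = 0.220×(propane in G), and the recovery unit passes all propane, so propane in Q = propane in G = 1531.8 kg/h.
propylene in Q: m_A = 1410×0.761 + (1−0.220)·(1−0.842)·m_A, so m_A = 1073/0.8768 = 1223.8 kg/h.
Q = 1223.8 + 1531.8 = 2755.6 kg/h.

2756 kg/h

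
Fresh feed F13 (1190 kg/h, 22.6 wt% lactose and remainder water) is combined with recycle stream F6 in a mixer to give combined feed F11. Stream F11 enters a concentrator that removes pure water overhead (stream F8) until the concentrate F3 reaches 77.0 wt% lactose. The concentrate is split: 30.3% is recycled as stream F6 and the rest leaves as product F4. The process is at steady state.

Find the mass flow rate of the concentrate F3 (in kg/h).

Overall lactose balance (none leaves overhead): lactose in fresh feed = lactose in product, i.e. 1190×0.226 = (1−0.303)·F3·0.770.
F3 = 268.94/(0.770×0.697) = 501.11 kg/h.

501.1 kg/h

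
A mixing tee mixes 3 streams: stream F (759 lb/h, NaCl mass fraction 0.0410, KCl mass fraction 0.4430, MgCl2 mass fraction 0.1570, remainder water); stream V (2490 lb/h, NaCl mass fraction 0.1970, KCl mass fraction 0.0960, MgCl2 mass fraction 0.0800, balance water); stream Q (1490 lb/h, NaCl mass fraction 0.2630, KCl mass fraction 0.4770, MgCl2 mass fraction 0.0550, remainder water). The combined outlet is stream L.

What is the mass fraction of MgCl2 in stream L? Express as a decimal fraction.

Total flow out = 759 + 2490 + 1490 = 4739 lb/h.
MgCl2 in = 759×0.157 + 2490×0.080 + 1490×0.055 = 400.31 lb/h.
MgCl2 mass fraction in L = 400.31/4739 = 0.0845.

0.0845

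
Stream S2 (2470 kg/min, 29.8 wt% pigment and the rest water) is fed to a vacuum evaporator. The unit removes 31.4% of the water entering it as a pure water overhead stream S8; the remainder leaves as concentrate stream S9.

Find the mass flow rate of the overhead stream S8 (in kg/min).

544.5 kg/min

water entering = 2470×0.702 = 1733.9 kg/min; overhead removed = 0.314×1733.9 = 544.46 kg/min.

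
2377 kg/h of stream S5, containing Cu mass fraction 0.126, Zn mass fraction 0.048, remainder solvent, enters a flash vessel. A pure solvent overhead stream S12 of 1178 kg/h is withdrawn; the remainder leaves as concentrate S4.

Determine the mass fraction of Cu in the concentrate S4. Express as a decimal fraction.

Cu is not removed: 2377×0.126 = 299.5 kg/h of Cu enters S4.
Concentrate = 2377 − 1178 = 1199 kg/h.
Mass fraction = 299.5/1199 = 0.250.

0.250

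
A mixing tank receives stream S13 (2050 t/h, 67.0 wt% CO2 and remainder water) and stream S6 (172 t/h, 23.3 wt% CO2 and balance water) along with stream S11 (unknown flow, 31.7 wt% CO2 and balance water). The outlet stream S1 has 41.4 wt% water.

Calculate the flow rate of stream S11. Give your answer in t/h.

Let S11 be the unknown flow. Total out = 2222 + S11.
water balance: 808.42 + 0.683·S11 = 0.414·(2222 + S11)
(0.683 − 0.414)·S11 = 0.414×2222 − 808.42 = 111.48
S11 = 111.48 / 0.269 = 414.44 t/h

414.4 t/h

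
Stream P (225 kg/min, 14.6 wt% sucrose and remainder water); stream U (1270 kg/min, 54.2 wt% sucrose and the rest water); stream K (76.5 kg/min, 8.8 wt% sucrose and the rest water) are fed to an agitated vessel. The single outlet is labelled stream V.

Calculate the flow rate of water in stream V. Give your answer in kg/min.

water out = water in = 225×0.854 + 1270×0.458 + 76.5×0.912 = 843.58 kg/min.

843.6 kg/min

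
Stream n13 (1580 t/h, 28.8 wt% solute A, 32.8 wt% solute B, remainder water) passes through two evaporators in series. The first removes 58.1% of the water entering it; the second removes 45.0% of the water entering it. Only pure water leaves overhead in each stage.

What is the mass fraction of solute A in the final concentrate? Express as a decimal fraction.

0.409

water in feed = 1580×0.384 = 606.72 t/h.
After stage 1: water left = (1−0.581)×606.72 = 254.22; stream total = 1227.5 t/h.
After stage 2: water left = (1−0.450)×254.22 = 139.82; final concentrate = 1113.1 t/h.
solute A fraction = 455.04/1113.1 = 0.409.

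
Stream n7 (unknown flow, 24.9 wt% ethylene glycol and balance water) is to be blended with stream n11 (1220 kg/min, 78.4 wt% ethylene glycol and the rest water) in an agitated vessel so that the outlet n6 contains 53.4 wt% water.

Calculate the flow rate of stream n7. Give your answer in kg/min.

1788 kg/min

Let n7 be the unknown flow. Total out = 1220 + n7.
water balance: 263.52 + 0.751·n7 = 0.534·(1220 + n7)
(0.751 − 0.534)·n7 = 0.534×1220 − 263.52 = 387.96
n7 = 387.96 / 0.217 = 1787.8 kg/min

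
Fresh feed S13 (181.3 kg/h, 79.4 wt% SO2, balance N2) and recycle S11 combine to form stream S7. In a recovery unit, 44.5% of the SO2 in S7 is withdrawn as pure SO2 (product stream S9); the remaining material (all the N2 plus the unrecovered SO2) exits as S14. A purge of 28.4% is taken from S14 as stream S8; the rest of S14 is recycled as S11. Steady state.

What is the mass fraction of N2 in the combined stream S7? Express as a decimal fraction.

N2 enters only via S13 and leaves only via the purge: 181.3×0.206 = 0.284×(N2 in S14), and the recovery unit passes all N2, so N2 in S7 = N2 in S14 = 131.51 kg/h.
SO2 in S7: m_A = 181.3×0.794 + (1−0.284)·(1−0.445)·m_A, so m_A = 143.95/0.6026 = 238.88 kg/h.
S7 = 238.88 + 131.51 = 370.38 kg/h.
N2 fraction in S7 = 131.51/370.38 = 0.355.

0.355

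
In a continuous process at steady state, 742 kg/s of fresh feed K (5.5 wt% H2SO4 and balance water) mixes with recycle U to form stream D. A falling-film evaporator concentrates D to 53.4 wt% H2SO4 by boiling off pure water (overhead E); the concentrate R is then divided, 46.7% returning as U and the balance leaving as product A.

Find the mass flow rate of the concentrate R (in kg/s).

143.4 kg/s

Overall H2SO4 balance (none leaves overhead): H2SO4 in fresh feed = H2SO4 in product, i.e. 742×0.055 = (1−0.467)·R·0.534.
R = 40.81/(0.534×0.533) = 143.38 kg/s.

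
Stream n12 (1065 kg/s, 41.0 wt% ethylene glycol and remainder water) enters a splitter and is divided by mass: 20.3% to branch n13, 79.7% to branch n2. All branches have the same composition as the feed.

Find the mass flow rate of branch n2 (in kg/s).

Branch n2 flow = 0.797×1065 = 848.81 kg/s.

848.8 kg/s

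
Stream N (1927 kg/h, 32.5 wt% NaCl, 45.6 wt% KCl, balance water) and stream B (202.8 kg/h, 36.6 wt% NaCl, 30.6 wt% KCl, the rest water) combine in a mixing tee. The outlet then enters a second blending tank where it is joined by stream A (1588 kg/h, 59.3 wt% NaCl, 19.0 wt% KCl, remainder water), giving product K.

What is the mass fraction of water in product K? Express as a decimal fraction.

0.224

Overall, product flow = 3717.8 kg/h.
water in = 1927×0.219 + 202.8×0.328 + 1588×0.217 = 833.13 kg/h.
water fraction in K = 0.224.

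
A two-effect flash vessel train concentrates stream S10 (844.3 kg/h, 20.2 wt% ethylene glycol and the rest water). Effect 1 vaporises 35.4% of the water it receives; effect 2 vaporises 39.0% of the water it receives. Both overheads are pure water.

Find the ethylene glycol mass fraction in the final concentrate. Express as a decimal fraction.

water in feed = 844.3×0.798 = 673.75 kg/h.
After stage 1: water left = (1−0.354)×673.75 = 435.24; stream total = 605.79 kg/h.
After stage 2: water left = (1−0.390)×435.24 = 265.5; final concentrate = 436.05 kg/h.
ethylene glycol fraction = 170.55/436.05 = 0.391.

0.391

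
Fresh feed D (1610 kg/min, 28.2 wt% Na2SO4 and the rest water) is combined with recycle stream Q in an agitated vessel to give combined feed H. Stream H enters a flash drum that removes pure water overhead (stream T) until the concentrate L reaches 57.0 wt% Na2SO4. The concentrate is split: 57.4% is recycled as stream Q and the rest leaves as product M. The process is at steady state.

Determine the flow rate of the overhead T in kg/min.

Overall Na2SO4 balance (none leaves overhead): Na2SO4 in fresh feed = Na2SO4 in product, i.e. 1610×0.282 = (1−0.574)·L·0.570.
L = 454.02/(0.570×0.426) = 1869.8 kg/min.
Recycle Q = 0.574×1869.8 = 1073.3 kg/min.
Combined feed H = 1610 + 1073.3 = 2683.3 kg/min.
Overhead T = H − L = 2683.3 − 1869.8 = 813.47 kg/min.

813.5 kg/min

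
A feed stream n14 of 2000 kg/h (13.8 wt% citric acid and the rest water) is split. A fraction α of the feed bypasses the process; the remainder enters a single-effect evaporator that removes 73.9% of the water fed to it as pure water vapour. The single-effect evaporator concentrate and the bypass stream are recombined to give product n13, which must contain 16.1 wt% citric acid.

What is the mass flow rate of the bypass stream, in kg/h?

1551 kg/h

All 2000×0.138 = 276 kg/h of citric acid reaches n13, so n13 = 276/0.161 = 1714.3 kg/h and vapour = 285.71 kg/h.
The evaporator receives (1−α)·2000 of feed at 0.862 water and removes 0.739 of that water:
0.739×0.862×(1−α)×2000 = 285.71
(1−α) = 285.71/1274 = 0.2243;  α = 0.7757.
Bypass flow = 0.7757×2000 = 1551.5 kg/h.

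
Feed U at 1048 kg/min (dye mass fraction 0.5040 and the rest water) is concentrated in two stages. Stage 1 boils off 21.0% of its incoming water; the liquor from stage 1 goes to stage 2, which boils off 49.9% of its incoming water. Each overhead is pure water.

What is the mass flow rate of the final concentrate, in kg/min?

water in feed = 1048×0.496 = 519.81 kg/min.
After stage 1: water left = (1−0.210)×519.81 = 410.65; stream total = 938.84 kg/min.
After stage 2: water left = (1−0.499)×410.65 = 205.73; final concentrate = 733.93 kg/min.

733.9 kg/min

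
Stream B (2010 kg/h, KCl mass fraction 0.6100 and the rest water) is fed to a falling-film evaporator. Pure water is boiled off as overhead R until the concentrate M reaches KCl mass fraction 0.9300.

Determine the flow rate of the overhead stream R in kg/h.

KCl is conserved: 2010×0.610 = 1226.1 kg/h all reports to the concentrate.
Concentrate = 1226.1/(target fraction) = 1318.4 kg/h.
Overhead = 2010 − 1318.4 = 691.61 kg/h.

691.6 kg/h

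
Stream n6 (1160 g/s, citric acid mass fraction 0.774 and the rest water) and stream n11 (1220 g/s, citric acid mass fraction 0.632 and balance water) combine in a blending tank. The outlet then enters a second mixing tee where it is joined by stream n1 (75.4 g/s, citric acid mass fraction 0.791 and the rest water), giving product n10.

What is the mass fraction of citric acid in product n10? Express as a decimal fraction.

0.704

Overall, product flow = 2455.4 g/s.
citric acid in = 1160×0.774 + 1220×0.632 + 75.4×0.791 = 1728.5 g/s.
citric acid fraction in n10 = 0.704.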